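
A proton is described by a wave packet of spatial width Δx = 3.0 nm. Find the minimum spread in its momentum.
1.758 × 10^-26 kg·m/s

For a wave packet, the spatial width Δx and momentum spread Δp are related by the uncertainty principle:
ΔxΔp ≥ ℏ/2

The minimum momentum spread is:
Δp_min = ℏ/(2Δx)
Δp_min = (1.055e-34 J·s) / (2 × 3.000e-09 m)
Δp_min = 1.758e-26 kg·m/s

A wave packet cannot have both a well-defined position and well-defined momentum.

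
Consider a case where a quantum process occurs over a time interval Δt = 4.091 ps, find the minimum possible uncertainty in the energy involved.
80.446 μeV

Using the energy-time uncertainty principle:
ΔEΔt ≥ ℏ/2

The minimum uncertainty in energy is:
ΔE_min = ℏ/(2Δt)
ΔE_min = (1.055e-34 J·s) / (2 × 4.091e-12 s)
ΔE_min = 1.289e-23 J = 80.446 μeV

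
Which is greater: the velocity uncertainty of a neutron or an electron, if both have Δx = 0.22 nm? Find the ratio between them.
The electron has the larger minimum velocity uncertainty, by a ratio of 1838.7.

For both particles, Δp_min = ℏ/(2Δx) = 2.397e-25 kg·m/s (same for both).

The velocity uncertainty is Δv = Δp/m:
- neutron: Δv = 2.397e-25 / 1.675e-27 = 1.431e+02 m/s = 143.096 m/s
- electron: Δv = 2.397e-25 / 9.109e-31 = 2.631e+05 m/s = 263.108 km/s

Ratio: 2.631e+05 / 1.431e+02 = 1838.7

The lighter particle has larger velocity uncertainty because Δv ∝ 1/m.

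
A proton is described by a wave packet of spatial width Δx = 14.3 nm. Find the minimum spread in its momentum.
3.687 × 10^-27 kg·m/s

For a wave packet, the spatial width Δx and momentum spread Δp are related by the uncertainty principle:
ΔxΔp ≥ ℏ/2

The minimum momentum spread is:
Δp_min = ℏ/(2Δx)
Δp_min = (1.055e-34 J·s) / (2 × 1.430e-08 m)
Δp_min = 3.687e-27 kg·m/s

A wave packet cannot have both a well-defined position and well-defined momentum.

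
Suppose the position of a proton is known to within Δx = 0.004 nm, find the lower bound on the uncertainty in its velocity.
7.881 km/s

Using the Heisenberg uncertainty principle and Δp = mΔv:
ΔxΔp ≥ ℏ/2
Δx(mΔv) ≥ ℏ/2

The minimum uncertainty in velocity is:
Δv_min = ℏ/(2mΔx)
Δv_min = (1.055e-34 J·s) / (2 × 1.673e-27 kg × 4.000e-12 m)
Δv_min = 7.881e+03 m/s = 7.881 km/s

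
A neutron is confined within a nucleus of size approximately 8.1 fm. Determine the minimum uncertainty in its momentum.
6.510 × 10^-21 kg·m/s

Using the Heisenberg uncertainty principle:
ΔxΔp ≥ ℏ/2

With Δx ≈ L = 8.100e-15 m (the confinement size):
Δp_min = ℏ/(2Δx)
Δp_min = (1.055e-34 J·s) / (2 × 8.100e-15 m)
Δp_min = 6.510e-21 kg·m/s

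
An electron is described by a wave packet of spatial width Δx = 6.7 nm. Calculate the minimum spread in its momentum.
7.870 × 10^-27 kg·m/s

For a wave packet, the spatial width Δx and momentum spread Δp are related by the uncertainty principle:
ΔxΔp ≥ ℏ/2

The minimum momentum spread is:
Δp_min = ℏ/(2Δx)
Δp_min = (1.055e-34 J·s) / (2 × 6.700e-09 m)
Δp_min = 7.870e-27 kg·m/s

A wave packet cannot have both a well-defined position and well-defined momentum.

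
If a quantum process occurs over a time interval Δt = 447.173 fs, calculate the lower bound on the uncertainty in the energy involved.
735.970 μeV

Using the energy-time uncertainty principle:
ΔEΔt ≥ ℏ/2

The minimum uncertainty in energy is:
ΔE_min = ℏ/(2Δt)
ΔE_min = (1.055e-34 J·s) / (2 × 4.472e-13 s)
ΔE_min = 1.179e-22 J = 735.970 μeV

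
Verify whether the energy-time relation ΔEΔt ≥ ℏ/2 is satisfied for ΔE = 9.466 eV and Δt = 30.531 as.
No, it violates the uncertainty relation.

Calculate the product ΔEΔt:
ΔE = 9.466 eV = 1.517e-18 J
ΔEΔt = (1.517e-18 J) × (3.053e-17 s)
ΔEΔt = 4.630e-35 J·s

Compare to the minimum allowed value ℏ/2:
ℏ/2 = 5.273e-35 J·s

Since ΔEΔt = 4.630e-35 J·s < 5.273e-35 J·s = ℏ/2,
this violates the uncertainty relation.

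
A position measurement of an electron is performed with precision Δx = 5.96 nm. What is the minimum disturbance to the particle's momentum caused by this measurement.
8.847 × 10^-27 kg·m/s

The uncertainty principle implies that measuring position disturbs momentum:
ΔxΔp ≥ ℏ/2

When we measure position with precision Δx, we necessarily introduce a momentum uncertainty:
Δp ≥ ℏ/(2Δx)
Δp_min = (1.055e-34 J·s) / (2 × 5.960e-09 m)
Δp_min = 8.847e-27 kg·m/s

The more precisely we measure position, the greater the momentum disturbance.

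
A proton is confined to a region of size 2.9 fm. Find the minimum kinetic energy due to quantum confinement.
616.820 keV

Using the uncertainty principle:

1. Position uncertainty: Δx ≈ 2.900e-15 m
2. Minimum momentum uncertainty: Δp = ℏ/(2Δx) = 1.818e-20 kg·m/s
3. Minimum kinetic energy:
   KE = (Δp)²/(2m) = (1.818e-20)²/(2 × 1.673e-27 kg)
   KE = 9.883e-14 J = 616.820 keV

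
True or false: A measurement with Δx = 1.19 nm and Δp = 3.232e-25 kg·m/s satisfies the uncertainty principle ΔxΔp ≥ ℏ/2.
Yes, it satisfies the uncertainty principle.

Calculate the product ΔxΔp:
ΔxΔp = (1.190e-09 m) × (3.232e-25 kg·m/s)
ΔxΔp = 3.846e-34 J·s

Compare to the minimum allowed value ℏ/2:
ℏ/2 = 5.273e-35 J·s

Since ΔxΔp = 3.846e-34 J·s ≥ 5.273e-35 J·s = ℏ/2,
the measurement satisfies the uncertainty principle.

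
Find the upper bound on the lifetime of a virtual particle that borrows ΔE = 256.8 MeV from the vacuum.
1.282 ys

Using the energy-time uncertainty principle:
ΔEΔt ≥ ℏ/2

For a virtual particle borrowing energy ΔE, the maximum lifetime is:
Δt_max = ℏ/(2ΔE)

Converting energy:
ΔE = 256.8 MeV = 4.114e-11 J

Δt_max = (1.055e-34 J·s) / (2 × 4.114e-11 J)
Δt_max = 1.282e-24 s = 1.282 ys

Virtual particles with higher borrowed energy exist for shorter times.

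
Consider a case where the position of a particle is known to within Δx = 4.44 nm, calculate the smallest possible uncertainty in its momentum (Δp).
1.188 × 10^-26 kg·m/s

Using the Heisenberg uncertainty principle:
ΔxΔp ≥ ℏ/2

The minimum uncertainty in momentum is:
Δp_min = ℏ/(2Δx)
Δp_min = (1.055e-34 J·s) / (2 × 4.440e-09 m)
Δp_min = 1.188e-26 kg·m/s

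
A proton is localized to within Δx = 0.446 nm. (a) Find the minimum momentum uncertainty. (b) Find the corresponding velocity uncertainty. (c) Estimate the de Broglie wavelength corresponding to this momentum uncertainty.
(a) Δp_min = 1.182 × 10^-25 kg·m/s
(b) Δv_min = 70.683 m/s
(c) λ_dB = 5.605 nm

Step-by-step:

(a) From the uncertainty principle:
Δp_min = ℏ/(2Δx) = (1.055e-34 J·s)/(2 × 4.460e-10 m) = 1.182e-25 kg·m/s

(b) The velocity uncertainty:
Δv = Δp/m = (1.182e-25 kg·m/s)/(1.673e-27 kg) = 7.068e+01 m/s = 70.683 m/s

(c) The de Broglie wavelength for this momentum:
λ = h/p = (6.626e-34 J·s)/(1.182e-25 kg·m/s) = 5.605e-09 m = 5.605 nm

Note: The de Broglie wavelength is comparable to the localization size, as expected from wave-particle duality.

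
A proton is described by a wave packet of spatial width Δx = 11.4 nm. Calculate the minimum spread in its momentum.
4.625 × 10^-27 kg·m/s

For a wave packet, the spatial width Δx and momentum spread Δp are related by the uncertainty principle:
ΔxΔp ≥ ℏ/2

The minimum momentum spread is:
Δp_min = ℏ/(2Δx)
Δp_min = (1.055e-34 J·s) / (2 × 1.140e-08 m)
Δp_min = 4.625e-27 kg·m/s

A wave packet cannot have both a well-defined position and well-defined momentum.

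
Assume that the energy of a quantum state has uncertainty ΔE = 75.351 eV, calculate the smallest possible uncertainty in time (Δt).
4.368 as

Using the energy-time uncertainty principle:
ΔEΔt ≥ ℏ/2

The minimum uncertainty in time is:
Δt_min = ℏ/(2ΔE)
Δt_min = (1.055e-34 J·s) / (2 × 1.207e-17 J)
Δt_min = 4.368e-18 s = 4.368 as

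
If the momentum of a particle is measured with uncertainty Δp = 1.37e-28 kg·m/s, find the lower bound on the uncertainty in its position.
384.880 nm

Using the Heisenberg uncertainty principle:
ΔxΔp ≥ ℏ/2

The minimum uncertainty in position is:
Δx_min = ℏ/(2Δp)
Δx_min = (1.055e-34 J·s) / (2 × 1.370e-28 kg·m/s)
Δx_min = 3.849e-07 m = 384.880 nm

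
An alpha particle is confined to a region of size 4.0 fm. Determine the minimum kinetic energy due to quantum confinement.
81.613 keV

Using the uncertainty principle:

1. Position uncertainty: Δx ≈ 4.000e-15 m
2. Minimum momentum uncertainty: Δp = ℏ/(2Δx) = 1.318e-20 kg·m/s
3. Minimum kinetic energy:
   KE = (Δp)²/(2m) = (1.318e-20)²/(2 × 6.645e-27 kg)
   KE = 1.308e-14 J = 81.613 keV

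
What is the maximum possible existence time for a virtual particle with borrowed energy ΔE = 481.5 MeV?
6.835 × 10^-25 s

Using the energy-time uncertainty principle:
ΔEΔt ≥ ℏ/2

For a virtual particle borrowing energy ΔE, the maximum lifetime is:
Δt_max = ℏ/(2ΔE)

Converting energy:
ΔE = 481.5 MeV = 7.714e-11 J

Δt_max = (1.055e-34 J·s) / (2 × 7.714e-11 J)
Δt_max = 6.835e-25 s = 6.835 × 10^-25 s

Virtual particles with higher borrowed energy exist for shorter times.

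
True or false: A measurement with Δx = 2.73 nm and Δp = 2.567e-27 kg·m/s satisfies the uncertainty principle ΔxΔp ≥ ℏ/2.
No, it violates the uncertainty principle (impossible measurement).

Calculate the product ΔxΔp:
ΔxΔp = (2.730e-09 m) × (2.567e-27 kg·m/s)
ΔxΔp = 7.008e-36 J·s

Compare to the minimum allowed value ℏ/2:
ℏ/2 = 5.273e-35 J·s

Since ΔxΔp = 7.008e-36 J·s < 5.273e-35 J·s = ℏ/2,
the measurement violates the uncertainty principle.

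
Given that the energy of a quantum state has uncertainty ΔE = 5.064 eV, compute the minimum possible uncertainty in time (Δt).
64.989 as

Using the energy-time uncertainty principle:
ΔEΔt ≥ ℏ/2

The minimum uncertainty in time is:
Δt_min = ℏ/(2ΔE)
Δt_min = (1.055e-34 J·s) / (2 × 8.113e-19 J)
Δt_min = 6.499e-17 s = 64.989 as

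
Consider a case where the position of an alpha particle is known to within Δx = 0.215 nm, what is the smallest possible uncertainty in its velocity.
36.909 m/s

Using the Heisenberg uncertainty principle and Δp = mΔv:
ΔxΔp ≥ ℏ/2
Δx(mΔv) ≥ ℏ/2

The minimum uncertainty in velocity is:
Δv_min = ℏ/(2mΔx)
Δv_min = (1.055e-34 J·s) / (2 × 6.645e-27 kg × 2.150e-10 m)
Δv_min = 3.691e+01 m/s = 36.909 m/s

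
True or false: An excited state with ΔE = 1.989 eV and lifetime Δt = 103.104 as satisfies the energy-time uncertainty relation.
No, it violates the uncertainty relation.

Calculate the product ΔEΔt:
ΔE = 1.989 eV = 3.187e-19 J
ΔEΔt = (3.187e-19 J) × (1.031e-16 s)
ΔEΔt = 3.286e-35 J·s

Compare to the minimum allowed value ℏ/2:
ℏ/2 = 5.273e-35 J·s

Since ΔEΔt = 3.286e-35 J·s < 5.273e-35 J·s = ℏ/2,
this violates the uncertainty relation.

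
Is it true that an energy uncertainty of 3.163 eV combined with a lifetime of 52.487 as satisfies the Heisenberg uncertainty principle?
No, it violates the uncertainty relation.

Calculate the product ΔEΔt:
ΔE = 3.163 eV = 5.068e-19 J
ΔEΔt = (5.068e-19 J) × (5.249e-17 s)
ΔEΔt = 2.660e-35 J·s

Compare to the minimum allowed value ℏ/2:
ℏ/2 = 5.273e-35 J·s

Since ΔEΔt = 2.660e-35 J·s < 5.273e-35 J·s = ℏ/2,
this violates the uncertainty relation.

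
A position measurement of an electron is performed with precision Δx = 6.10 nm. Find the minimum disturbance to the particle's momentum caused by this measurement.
8.644 × 10^-27 kg·m/s

The uncertainty principle implies that measuring position disturbs momentum:
ΔxΔp ≥ ℏ/2

When we measure position with precision Δx, we necessarily introduce a momentum uncertainty:
Δp ≥ ℏ/(2Δx)
Δp_min = (1.055e-34 J·s) / (2 × 6.100e-09 m)
Δp_min = 8.644e-27 kg·m/s

The more precisely we measure position, the greater the momentum disturbance.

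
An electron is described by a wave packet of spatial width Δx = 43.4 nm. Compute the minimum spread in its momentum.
1.215 × 10^-27 kg·m/s

For a wave packet, the spatial width Δx and momentum spread Δp are related by the uncertainty principle:
ΔxΔp ≥ ℏ/2

The minimum momentum spread is:
Δp_min = ℏ/(2Δx)
Δp_min = (1.055e-34 J·s) / (2 × 4.340e-08 m)
Δp_min = 1.215e-27 kg·m/s

A wave packet cannot have both a well-defined position and well-defined momentum.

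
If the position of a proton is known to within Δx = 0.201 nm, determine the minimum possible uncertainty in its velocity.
156.838 m/s

Using the Heisenberg uncertainty principle and Δp = mΔv:
ΔxΔp ≥ ℏ/2
Δx(mΔv) ≥ ℏ/2

The minimum uncertainty in velocity is:
Δv_min = ℏ/(2mΔx)
Δv_min = (1.055e-34 J·s) / (2 × 1.673e-27 kg × 2.010e-10 m)
Δv_min = 1.568e+02 m/s = 156.838 m/s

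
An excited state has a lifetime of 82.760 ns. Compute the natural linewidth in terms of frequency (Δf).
961.545 kHz

Using the energy-time uncertainty principle and E = hf:
ΔEΔt ≥ ℏ/2
hΔf·Δt ≥ ℏ/2

The minimum frequency uncertainty is:
Δf = ℏ/(2hτ) = 1/(4πτ)
Δf = 1/(4π × 8.276e-08 s)
Δf = 9.615e+05 Hz = 961.545 kHz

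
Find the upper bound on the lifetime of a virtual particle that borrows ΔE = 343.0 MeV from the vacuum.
9.595 × 10^-25 s

Using the energy-time uncertainty principle:
ΔEΔt ≥ ℏ/2

For a virtual particle borrowing energy ΔE, the maximum lifetime is:
Δt_max = ℏ/(2ΔE)

Converting energy:
ΔE = 343.0 MeV = 5.495e-11 J

Δt_max = (1.055e-34 J·s) / (2 × 5.495e-11 J)
Δt_max = 9.595e-25 s = 9.595 × 10^-25 s

Virtual particles with higher borrowed energy exist for shorter times.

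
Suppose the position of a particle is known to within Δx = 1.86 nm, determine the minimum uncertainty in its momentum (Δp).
2.835 × 10^-26 kg·m/s

Using the Heisenberg uncertainty principle:
ΔxΔp ≥ ℏ/2

The minimum uncertainty in momentum is:
Δp_min = ℏ/(2Δx)
Δp_min = (1.055e-34 J·s) / (2 × 1.860e-09 m)
Δp_min = 2.835e-26 kg·m/s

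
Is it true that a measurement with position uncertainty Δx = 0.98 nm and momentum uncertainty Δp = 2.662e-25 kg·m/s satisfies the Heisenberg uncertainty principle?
Yes, it satisfies the uncertainty principle.

Calculate the product ΔxΔp:
ΔxΔp = (9.800e-10 m) × (2.662e-25 kg·m/s)
ΔxΔp = 2.609e-34 J·s

Compare to the minimum allowed value ℏ/2:
ℏ/2 = 5.273e-35 J·s

Since ΔxΔp = 2.609e-34 J·s ≥ 5.273e-35 J·s = ℏ/2,
the measurement satisfies the uncertainty principle.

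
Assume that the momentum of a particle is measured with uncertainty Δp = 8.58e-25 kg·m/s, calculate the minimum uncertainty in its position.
61.455 pm

Using the Heisenberg uncertainty principle:
ΔxΔp ≥ ℏ/2

The minimum uncertainty in position is:
Δx_min = ℏ/(2Δp)
Δx_min = (1.055e-34 J·s) / (2 × 8.580e-25 kg·m/s)
Δx_min = 6.146e-11 m = 61.455 pm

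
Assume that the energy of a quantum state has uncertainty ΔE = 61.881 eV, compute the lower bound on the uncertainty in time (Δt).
5.318 as

Using the energy-time uncertainty principle:
ΔEΔt ≥ ℏ/2

The minimum uncertainty in time is:
Δt_min = ℏ/(2ΔE)
Δt_min = (1.055e-34 J·s) / (2 × 9.914e-18 J)
Δt_min = 5.318e-18 s = 5.318 as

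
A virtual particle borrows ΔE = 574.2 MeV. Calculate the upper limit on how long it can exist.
5.732 × 10^-25 s

Using the energy-time uncertainty principle:
ΔEΔt ≥ ℏ/2

For a virtual particle borrowing energy ΔE, the maximum lifetime is:
Δt_max = ℏ/(2ΔE)

Converting energy:
ΔE = 574.2 MeV = 9.200e-11 J

Δt_max = (1.055e-34 J·s) / (2 × 9.200e-11 J)
Δt_max = 5.732e-25 s = 5.732 × 10^-25 s

Virtual particles with higher borrowed energy exist for shorter times.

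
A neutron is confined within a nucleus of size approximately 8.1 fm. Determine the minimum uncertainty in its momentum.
6.510 × 10^-21 kg·m/s

Using the Heisenberg uncertainty principle:
ΔxΔp ≥ ℏ/2

With Δx ≈ L = 8.100e-15 m (the confinement size):
Δp_min = ℏ/(2Δx)
Δp_min = (1.055e-34 J·s) / (2 × 8.100e-15 m)
Δp_min = 6.510e-21 kg·m/s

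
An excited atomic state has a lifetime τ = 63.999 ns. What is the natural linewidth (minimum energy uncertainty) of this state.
5.142 neV

Using the energy-time uncertainty principle:
ΔEΔt ≥ ℏ/2

The lifetime τ represents the time uncertainty Δt.
The natural linewidth (minimum energy uncertainty) is:

ΔE = ℏ/(2τ)
ΔE = (1.055e-34 J·s) / (2 × 6.400e-08 s)
ΔE = 8.239e-28 J = 5.142 neV

This natural linewidth limits the precision of spectroscopic measurements.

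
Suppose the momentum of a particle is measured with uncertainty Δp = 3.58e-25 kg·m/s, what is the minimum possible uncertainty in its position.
147.287 pm

Using the Heisenberg uncertainty principle:
ΔxΔp ≥ ℏ/2

The minimum uncertainty in position is:
Δx_min = ℏ/(2Δp)
Δx_min = (1.055e-34 J·s) / (2 × 3.580e-25 kg·m/s)
Δx_min = 1.473e-10 m = 147.287 pm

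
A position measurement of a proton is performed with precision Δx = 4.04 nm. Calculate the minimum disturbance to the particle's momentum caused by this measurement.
1.305 × 10^-26 kg·m/s

The uncertainty principle implies that measuring position disturbs momentum:
ΔxΔp ≥ ℏ/2

When we measure position with precision Δx, we necessarily introduce a momentum uncertainty:
Δp ≥ ℏ/(2Δx)
Δp_min = (1.055e-34 J·s) / (2 × 4.040e-09 m)
Δp_min = 1.305e-26 kg·m/s

The more precisely we measure position, the greater the momentum disturbance.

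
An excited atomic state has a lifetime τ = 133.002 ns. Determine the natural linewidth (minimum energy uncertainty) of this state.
2.474 neV

Using the energy-time uncertainty principle:
ΔEΔt ≥ ℏ/2

The lifetime τ represents the time uncertainty Δt.
The natural linewidth (minimum energy uncertainty) is:

ΔE = ℏ/(2τ)
ΔE = (1.055e-34 J·s) / (2 × 1.330e-07 s)
ΔE = 3.964e-28 J = 2.474 neV

This natural linewidth limits the precision of spectroscopic measurements.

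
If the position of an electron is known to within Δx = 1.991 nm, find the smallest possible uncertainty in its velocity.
29.073 km/s

Using the Heisenberg uncertainty principle and Δp = mΔv:
ΔxΔp ≥ ℏ/2
Δx(mΔv) ≥ ℏ/2

The minimum uncertainty in velocity is:
Δv_min = ℏ/(2mΔx)
Δv_min = (1.055e-34 J·s) / (2 × 9.109e-31 kg × 1.991e-09 m)
Δv_min = 2.907e+04 m/s = 29.073 km/s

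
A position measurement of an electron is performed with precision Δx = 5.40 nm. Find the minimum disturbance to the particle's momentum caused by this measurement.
9.765 × 10^-27 kg·m/s

The uncertainty principle implies that measuring position disturbs momentum:
ΔxΔp ≥ ℏ/2

When we measure position with precision Δx, we necessarily introduce a momentum uncertainty:
Δp ≥ ℏ/(2Δx)
Δp_min = (1.055e-34 J·s) / (2 × 5.400e-09 m)
Δp_min = 9.765e-27 kg·m/s

The more precisely we measure position, the greater the momentum disturbance.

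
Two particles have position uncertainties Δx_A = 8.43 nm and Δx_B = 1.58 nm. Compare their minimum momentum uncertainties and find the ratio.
Particle B has the larger minimum momentum uncertainty, by a factor of 5.34.

For each particle, the minimum momentum uncertainty is Δp_min = ℏ/(2Δx):

Particle A: Δp_A = ℏ/(2×8.430e-09 m) = 6.255e-27 kg·m/s
Particle B: Δp_B = ℏ/(2×1.580e-09 m) = 3.337e-26 kg·m/s

Ratio: Δp_B/Δp_A = 5.34

Since Δp_min ∝ 1/Δx, the particle with smaller position uncertainty (B) has larger momentum uncertainty.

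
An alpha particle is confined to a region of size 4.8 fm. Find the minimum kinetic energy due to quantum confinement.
56.676 keV

Using the uncertainty principle:

1. Position uncertainty: Δx ≈ 4.800e-15 m
2. Minimum momentum uncertainty: Δp = ℏ/(2Δx) = 1.099e-20 kg·m/s
3. Minimum kinetic energy:
   KE = (Δp)²/(2m) = (1.099e-20)²/(2 × 6.645e-27 kg)
   KE = 9.080e-15 J = 56.676 keV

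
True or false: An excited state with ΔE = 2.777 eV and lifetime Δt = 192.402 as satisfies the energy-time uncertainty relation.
Yes, it satisfies the uncertainty relation.

Calculate the product ΔEΔt:
ΔE = 2.777 eV = 4.449e-19 J
ΔEΔt = (4.449e-19 J) × (1.924e-16 s)
ΔEΔt = 8.560e-35 J·s

Compare to the minimum allowed value ℏ/2:
ℏ/2 = 5.273e-35 J·s

Since ΔEΔt = 8.560e-35 J·s ≥ 5.273e-35 J·s = ℏ/2,
this satisfies the uncertainty relation.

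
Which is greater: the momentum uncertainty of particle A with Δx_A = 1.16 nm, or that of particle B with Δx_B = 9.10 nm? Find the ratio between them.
Particle A has the larger minimum momentum uncertainty, by a factor of 7.84.

For each particle, the minimum momentum uncertainty is Δp_min = ℏ/(2Δx):

Particle A: Δp_A = ℏ/(2×1.160e-09 m) = 4.546e-26 kg·m/s
Particle B: Δp_B = ℏ/(2×9.100e-09 m) = 5.794e-27 kg·m/s

Ratio: Δp_A/Δp_B = 7.84

Since Δp_min ∝ 1/Δx, the particle with smaller position uncertainty (A) has larger momentum uncertainty.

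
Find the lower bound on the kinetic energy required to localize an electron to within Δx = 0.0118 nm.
68.407 eV

Localizing a particle requires giving it sufficient momentum uncertainty:

1. From uncertainty principle: Δp ≥ ℏ/(2Δx)
   Δp_min = (1.055e-34 J·s) / (2 × 1.180e-11 m)
   Δp_min = 4.469e-24 kg·m/s

2. This momentum uncertainty corresponds to kinetic energy:
   KE ≈ (Δp)²/(2m) = (4.469e-24)²/(2 × 9.109e-31 kg)
   KE = 1.096e-17 J = 68.407 eV

Tighter localization requires more energy.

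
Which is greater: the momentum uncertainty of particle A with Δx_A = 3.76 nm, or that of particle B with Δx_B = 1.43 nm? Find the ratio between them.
Particle B has the larger minimum momentum uncertainty, by a factor of 2.63.

For each particle, the minimum momentum uncertainty is Δp_min = ℏ/(2Δx):

Particle A: Δp_A = ℏ/(2×3.760e-09 m) = 1.402e-26 kg·m/s
Particle B: Δp_B = ℏ/(2×1.430e-09 m) = 3.687e-26 kg·m/s

Ratio: Δp_B/Δp_A = 2.63

Since Δp_min ∝ 1/Δx, the particle with smaller position uncertainty (B) has larger momentum uncertainty.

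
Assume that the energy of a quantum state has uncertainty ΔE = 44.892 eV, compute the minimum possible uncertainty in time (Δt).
7.331 as

Using the energy-time uncertainty principle:
ΔEΔt ≥ ℏ/2

The minimum uncertainty in time is:
Δt_min = ℏ/(2ΔE)
Δt_min = (1.055e-34 J·s) / (2 × 7.192e-18 J)
Δt_min = 7.331e-18 s = 7.331 as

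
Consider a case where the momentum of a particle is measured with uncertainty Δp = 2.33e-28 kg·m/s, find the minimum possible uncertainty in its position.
226.303 nm

Using the Heisenberg uncertainty principle:
ΔxΔp ≥ ℏ/2

The minimum uncertainty in position is:
Δx_min = ℏ/(2Δp)
Δx_min = (1.055e-34 J·s) / (2 × 2.330e-28 kg·m/s)
Δx_min = 2.263e-07 m = 226.303 nm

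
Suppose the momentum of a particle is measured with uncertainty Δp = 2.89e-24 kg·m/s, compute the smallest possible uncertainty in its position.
18.245 pm

Using the Heisenberg uncertainty principle:
ΔxΔp ≥ ℏ/2

The minimum uncertainty in position is:
Δx_min = ℏ/(2Δp)
Δx_min = (1.055e-34 J·s) / (2 × 2.890e-24 kg·m/s)
Δx_min = 1.825e-11 m = 18.245 pm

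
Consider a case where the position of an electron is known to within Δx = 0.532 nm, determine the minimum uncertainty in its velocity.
108.804 km/s

Using the Heisenberg uncertainty principle and Δp = mΔv:
ΔxΔp ≥ ℏ/2
Δx(mΔv) ≥ ℏ/2

The minimum uncertainty in velocity is:
Δv_min = ℏ/(2mΔx)
Δv_min = (1.055e-34 J·s) / (2 × 9.109e-31 kg × 5.320e-10 m)
Δv_min = 1.088e+05 m/s = 108.804 km/s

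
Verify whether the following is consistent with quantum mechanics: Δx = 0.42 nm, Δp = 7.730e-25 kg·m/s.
Yes, it satisfies the uncertainty principle.

Calculate the product ΔxΔp:
ΔxΔp = (4.200e-10 m) × (7.730e-25 kg·m/s)
ΔxΔp = 3.247e-34 J·s

Compare to the minimum allowed value ℏ/2:
ℏ/2 = 5.273e-35 J·s

Since ΔxΔp = 3.247e-34 J·s ≥ 5.273e-35 J·s = ℏ/2,
the measurement satisfies the uncertainty principle.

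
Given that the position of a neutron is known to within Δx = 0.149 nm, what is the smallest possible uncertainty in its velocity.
211.283 m/s

Using the Heisenberg uncertainty principle and Δp = mΔv:
ΔxΔp ≥ ℏ/2
Δx(mΔv) ≥ ℏ/2

The minimum uncertainty in velocity is:
Δv_min = ℏ/(2mΔx)
Δv_min = (1.055e-34 J·s) / (2 × 1.675e-27 kg × 1.490e-10 m)
Δv_min = 2.113e+02 m/s = 211.283 m/s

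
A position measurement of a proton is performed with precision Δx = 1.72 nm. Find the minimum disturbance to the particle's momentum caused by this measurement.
3.066 × 10^-26 kg·m/s

The uncertainty principle implies that measuring position disturbs momentum:
ΔxΔp ≥ ℏ/2

When we measure position with precision Δx, we necessarily introduce a momentum uncertainty:
Δp ≥ ℏ/(2Δx)
Δp_min = (1.055e-34 J·s) / (2 × 1.720e-09 m)
Δp_min = 3.066e-26 kg·m/s

The more precisely we measure position, the greater the momentum disturbance.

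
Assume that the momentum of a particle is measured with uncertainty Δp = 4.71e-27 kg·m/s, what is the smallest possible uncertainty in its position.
11.195 nm

Using the Heisenberg uncertainty principle:
ΔxΔp ≥ ℏ/2

The minimum uncertainty in position is:
Δx_min = ℏ/(2Δp)
Δx_min = (1.055e-34 J·s) / (2 × 4.710e-27 kg·m/s)
Δx_min = 1.120e-08 m = 11.195 nm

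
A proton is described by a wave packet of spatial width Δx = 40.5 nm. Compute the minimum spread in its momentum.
1.302 × 10^-27 kg·m/s

For a wave packet, the spatial width Δx and momentum spread Δp are related by the uncertainty principle:
ΔxΔp ≥ ℏ/2

The minimum momentum spread is:
Δp_min = ℏ/(2Δx)
Δp_min = (1.055e-34 J·s) / (2 × 4.050e-08 m)
Δp_min = 1.302e-27 kg·m/s

A wave packet cannot have both a well-defined position and well-defined momentum.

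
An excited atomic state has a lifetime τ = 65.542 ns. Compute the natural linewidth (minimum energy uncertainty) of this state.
5.021 neV

Using the energy-time uncertainty principle:
ΔEΔt ≥ ℏ/2

The lifetime τ represents the time uncertainty Δt.
The natural linewidth (minimum energy uncertainty) is:

ΔE = ℏ/(2τ)
ΔE = (1.055e-34 J·s) / (2 × 6.554e-08 s)
ΔE = 8.045e-28 J = 5.021 neV

This natural linewidth limits the precision of spectroscopic measurements.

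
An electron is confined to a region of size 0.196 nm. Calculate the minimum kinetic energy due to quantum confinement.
247.942 meV

Using the uncertainty principle:

1. Position uncertainty: Δx ≈ 1.960e-10 m
2. Minimum momentum uncertainty: Δp = ℏ/(2Δx) = 2.690e-25 kg·m/s
3. Minimum kinetic energy:
   KE = (Δp)²/(2m) = (2.690e-25)²/(2 × 9.109e-31 kg)
   KE = 3.972e-20 J = 247.942 meV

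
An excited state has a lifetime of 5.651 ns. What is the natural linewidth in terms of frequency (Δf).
14.082 MHz

Using the energy-time uncertainty principle and E = hf:
ΔEΔt ≥ ℏ/2
hΔf·Δt ≥ ℏ/2

The minimum frequency uncertainty is:
Δf = ℏ/(2hτ) = 1/(4πτ)
Δf = 1/(4π × 5.651e-09 s)
Δf = 1.408e+07 Hz = 14.082 MHz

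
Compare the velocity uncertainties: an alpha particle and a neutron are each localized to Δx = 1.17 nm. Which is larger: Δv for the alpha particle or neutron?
The neutron has the larger minimum velocity uncertainty, by a ratio of 4.0.

For both particles, Δp_min = ℏ/(2Δx) = 4.507e-26 kg·m/s (same for both).

The velocity uncertainty is Δv = Δp/m:
- alpha particle: Δv = 4.507e-26 / 6.645e-27 = 6.782e+00 m/s = 6.782 m/s
- neutron: Δv = 4.507e-26 / 1.675e-27 = 2.691e+01 m/s = 26.907 m/s

Ratio: 2.691e+01 / 6.782e+00 = 4.0

The lighter particle has larger velocity uncertainty because Δv ∝ 1/m.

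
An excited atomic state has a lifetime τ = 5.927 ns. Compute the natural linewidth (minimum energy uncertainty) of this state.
55.527 neV

Using the energy-time uncertainty principle:
ΔEΔt ≥ ℏ/2

The lifetime τ represents the time uncertainty Δt.
The natural linewidth (minimum energy uncertainty) is:

ΔE = ℏ/(2τ)
ΔE = (1.055e-34 J·s) / (2 × 5.927e-09 s)
ΔE = 8.896e-27 J = 55.527 neV

This natural linewidth limits the precision of spectroscopic measurements.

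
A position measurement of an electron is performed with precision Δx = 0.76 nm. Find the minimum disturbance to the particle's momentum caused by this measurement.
6.938 × 10^-26 kg·m/s

The uncertainty principle implies that measuring position disturbs momentum:
ΔxΔp ≥ ℏ/2

When we measure position with precision Δx, we necessarily introduce a momentum uncertainty:
Δp ≥ ℏ/(2Δx)
Δp_min = (1.055e-34 J·s) / (2 × 7.600e-10 m)
Δp_min = 6.938e-26 kg·m/s

The more precisely we measure position, the greater the momentum disturbance.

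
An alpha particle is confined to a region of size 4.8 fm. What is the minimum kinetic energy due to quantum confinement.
56.676 keV

Using the uncertainty principle:

1. Position uncertainty: Δx ≈ 4.800e-15 m
2. Minimum momentum uncertainty: Δp = ℏ/(2Δx) = 1.099e-20 kg·m/s
3. Minimum kinetic energy:
   KE = (Δp)²/(2m) = (1.099e-20)²/(2 × 6.645e-27 kg)
   KE = 9.080e-15 J = 56.676 keV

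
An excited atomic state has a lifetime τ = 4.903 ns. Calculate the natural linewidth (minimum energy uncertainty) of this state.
67.123 neV

Using the energy-time uncertainty principle:
ΔEΔt ≥ ℏ/2

The lifetime τ represents the time uncertainty Δt.
The natural linewidth (minimum energy uncertainty) is:

ΔE = ℏ/(2τ)
ΔE = (1.055e-34 J·s) / (2 × 4.903e-09 s)
ΔE = 1.075e-26 J = 67.123 neV

This natural linewidth limits the precision of spectroscopic measurements.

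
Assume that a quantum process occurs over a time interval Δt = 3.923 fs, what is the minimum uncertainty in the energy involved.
83.891 meV

Using the energy-time uncertainty principle:
ΔEΔt ≥ ℏ/2

The minimum uncertainty in energy is:
ΔE_min = ℏ/(2Δt)
ΔE_min = (1.055e-34 J·s) / (2 × 3.923e-15 s)
ΔE_min = 1.344e-20 J = 83.891 meV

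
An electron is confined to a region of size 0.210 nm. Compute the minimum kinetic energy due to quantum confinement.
215.985 meV

Using the uncertainty principle:

1. Position uncertainty: Δx ≈ 2.100e-10 m
2. Minimum momentum uncertainty: Δp = ℏ/(2Δx) = 2.511e-25 kg·m/s
3. Minimum kinetic energy:
   KE = (Δp)²/(2m) = (2.511e-25)²/(2 × 9.109e-31 kg)
   KE = 3.460e-20 J = 215.985 meV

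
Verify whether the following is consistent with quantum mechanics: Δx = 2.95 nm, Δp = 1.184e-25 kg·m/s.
Yes, it satisfies the uncertainty principle.

Calculate the product ΔxΔp:
ΔxΔp = (2.950e-09 m) × (1.184e-25 kg·m/s)
ΔxΔp = 3.493e-34 J·s

Compare to the minimum allowed value ℏ/2:
ℏ/2 = 5.273e-35 J·s

Since ΔxΔp = 3.493e-34 J·s ≥ 5.273e-35 J·s = ℏ/2,
the measurement satisfies the uncertainty principle.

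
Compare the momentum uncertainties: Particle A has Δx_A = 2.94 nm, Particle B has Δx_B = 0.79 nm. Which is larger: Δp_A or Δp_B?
Particle B has the larger minimum momentum uncertainty, by a factor of 3.72.

For each particle, the minimum momentum uncertainty is Δp_min = ℏ/(2Δx):

Particle A: Δp_A = ℏ/(2×2.940e-09 m) = 1.793e-26 kg·m/s
Particle B: Δp_B = ℏ/(2×7.900e-10 m) = 6.675e-26 kg·m/s

Ratio: Δp_B/Δp_A = 3.72

Since Δp_min ∝ 1/Δx, the particle with smaller position uncertainty (B) has larger momentum uncertainty.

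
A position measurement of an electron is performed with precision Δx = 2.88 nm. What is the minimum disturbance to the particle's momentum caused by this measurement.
1.831 × 10^-26 kg·m/s

The uncertainty principle implies that measuring position disturbs momentum:
ΔxΔp ≥ ℏ/2

When we measure position with precision Δx, we necessarily introduce a momentum uncertainty:
Δp ≥ ℏ/(2Δx)
Δp_min = (1.055e-34 J·s) / (2 × 2.880e-09 m)
Δp_min = 1.831e-26 kg·m/s

The more precisely we measure position, the greater the momentum disturbance.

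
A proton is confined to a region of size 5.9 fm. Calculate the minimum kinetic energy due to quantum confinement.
149.022 keV

Using the uncertainty principle:

1. Position uncertainty: Δx ≈ 5.900e-15 m
2. Minimum momentum uncertainty: Δp = ℏ/(2Δx) = 8.937e-21 kg·m/s
3. Minimum kinetic energy:
   KE = (Δp)²/(2m) = (8.937e-21)²/(2 × 1.673e-27 kg)
   KE = 2.388e-14 J = 149.022 keV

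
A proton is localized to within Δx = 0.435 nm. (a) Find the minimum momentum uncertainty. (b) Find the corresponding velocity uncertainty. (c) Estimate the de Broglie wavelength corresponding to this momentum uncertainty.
(a) Δp_min = 1.212 × 10^-25 kg·m/s
(b) Δv_min = 72.470 m/s
(c) λ_dB = 5.466 nm

Step-by-step:

(a) From the uncertainty principle:
Δp_min = ℏ/(2Δx) = (1.055e-34 J·s)/(2 × 4.350e-10 m) = 1.212e-25 kg·m/s

(b) The velocity uncertainty:
Δv = Δp/m = (1.212e-25 kg·m/s)/(1.673e-27 kg) = 7.247e+01 m/s = 72.470 m/s

(c) The de Broglie wavelength for this momentum:
λ = h/p = (6.626e-34 J·s)/(1.212e-25 kg·m/s) = 5.466e-09 m = 5.466 nm

Note: The de Broglie wavelength is comparable to the localization size, as expected from wave-particle duality.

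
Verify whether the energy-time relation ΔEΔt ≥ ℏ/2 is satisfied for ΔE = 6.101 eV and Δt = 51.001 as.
No, it violates the uncertainty relation.

Calculate the product ΔEΔt:
ΔE = 6.101 eV = 9.775e-19 J
ΔEΔt = (9.775e-19 J) × (5.100e-17 s)
ΔEΔt = 4.985e-35 J·s

Compare to the minimum allowed value ℏ/2:
ℏ/2 = 5.273e-35 J·s

Since ΔEΔt = 4.985e-35 J·s < 5.273e-35 J·s = ℏ/2,
this violates the uncertainty relation.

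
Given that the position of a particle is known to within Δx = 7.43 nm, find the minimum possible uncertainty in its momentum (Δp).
7.097 × 10^-27 kg·m/s

Using the Heisenberg uncertainty principle:
ΔxΔp ≥ ℏ/2

The minimum uncertainty in momentum is:
Δp_min = ℏ/(2Δx)
Δp_min = (1.055e-34 J·s) / (2 × 7.430e-09 m)
Δp_min = 7.097e-27 kg·m/s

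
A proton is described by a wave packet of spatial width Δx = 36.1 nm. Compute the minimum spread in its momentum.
1.461 × 10^-27 kg·m/s

For a wave packet, the spatial width Δx and momentum spread Δp are related by the uncertainty principle:
ΔxΔp ≥ ℏ/2

The minimum momentum spread is:
Δp_min = ℏ/(2Δx)
Δp_min = (1.055e-34 J·s) / (2 × 3.610e-08 m)
Δp_min = 1.461e-27 kg·m/s

A wave packet cannot have both a well-defined position and well-defined momentum.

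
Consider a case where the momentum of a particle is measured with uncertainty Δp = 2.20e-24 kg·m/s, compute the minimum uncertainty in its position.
23.968 pm

Using the Heisenberg uncertainty principle:
ΔxΔp ≥ ℏ/2

The minimum uncertainty in position is:
Δx_min = ℏ/(2Δp)
Δx_min = (1.055e-34 J·s) / (2 × 2.200e-24 kg·m/s)
Δx_min = 2.397e-11 m = 23.968 pm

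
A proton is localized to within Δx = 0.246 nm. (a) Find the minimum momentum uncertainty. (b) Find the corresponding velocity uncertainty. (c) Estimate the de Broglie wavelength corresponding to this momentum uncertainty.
(a) Δp_min = 2.143 × 10^-25 kg·m/s
(b) Δv_min = 128.148 m/s
(c) λ_dB = 3.091 nm

Step-by-step:

(a) From the uncertainty principle:
Δp_min = ℏ/(2Δx) = (1.055e-34 J·s)/(2 × 2.460e-10 m) = 2.143e-25 kg·m/s

(b) The velocity uncertainty:
Δv = Δp/m = (2.143e-25 kg·m/s)/(1.673e-27 kg) = 1.281e+02 m/s = 128.148 m/s

(c) The de Broglie wavelength for this momentum:
λ = h/p = (6.626e-34 J·s)/(2.143e-25 kg·m/s) = 3.091e-09 m = 3.091 nm

Note: The de Broglie wavelength is comparable to the localization size, as expected from wave-particle duality.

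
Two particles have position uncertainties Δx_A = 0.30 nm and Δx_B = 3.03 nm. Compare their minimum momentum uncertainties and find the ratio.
Particle A has the larger minimum momentum uncertainty, by a factor of 10.10.

For each particle, the minimum momentum uncertainty is Δp_min = ℏ/(2Δx):

Particle A: Δp_A = ℏ/(2×3.000e-10 m) = 1.758e-25 kg·m/s
Particle B: Δp_B = ℏ/(2×3.030e-09 m) = 1.740e-26 kg·m/s

Ratio: Δp_A/Δp_B = 10.10

Since Δp_min ∝ 1/Δx, the particle with smaller position uncertainty (A) has larger momentum uncertainty.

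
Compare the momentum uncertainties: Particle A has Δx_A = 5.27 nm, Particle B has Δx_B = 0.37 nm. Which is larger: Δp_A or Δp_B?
Particle B has the larger minimum momentum uncertainty, by a factor of 14.24.

For each particle, the minimum momentum uncertainty is Δp_min = ℏ/(2Δx):

Particle A: Δp_A = ℏ/(2×5.270e-09 m) = 1.001e-26 kg·m/s
Particle B: Δp_B = ℏ/(2×3.700e-10 m) = 1.425e-25 kg·m/s

Ratio: Δp_B/Δp_A = 14.24

Since Δp_min ∝ 1/Δx, the particle with smaller position uncertainty (B) has larger momentum uncertainty.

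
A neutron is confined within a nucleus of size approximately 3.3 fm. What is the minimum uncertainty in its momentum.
1.598 × 10^-20 kg·m/s

Using the Heisenberg uncertainty principle:
ΔxΔp ≥ ℏ/2

With Δx ≈ L = 3.300e-15 m (the confinement size):
Δp_min = ℏ/(2Δx)
Δp_min = (1.055e-34 J·s) / (2 × 3.300e-15 m)
Δp_min = 1.598e-20 kg·m/s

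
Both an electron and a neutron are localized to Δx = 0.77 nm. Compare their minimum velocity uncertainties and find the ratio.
The electron has the larger minimum velocity uncertainty, by a ratio of 1838.7.

For both particles, Δp_min = ℏ/(2Δx) = 6.848e-26 kg·m/s (same for both).

The velocity uncertainty is Δv = Δp/m:
- electron: Δv = 6.848e-26 / 9.109e-31 = 7.517e+04 m/s = 75.174 km/s
- neutron: Δv = 6.848e-26 / 1.675e-27 = 4.088e+01 m/s = 40.885 m/s

Ratio: 7.517e+04 / 4.088e+01 = 1838.7

The lighter particle has larger velocity uncertainty because Δv ∝ 1/m.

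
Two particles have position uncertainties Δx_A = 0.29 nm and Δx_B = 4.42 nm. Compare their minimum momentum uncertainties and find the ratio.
Particle A has the larger minimum momentum uncertainty, by a factor of 15.24.

For each particle, the minimum momentum uncertainty is Δp_min = ℏ/(2Δx):

Particle A: Δp_A = ℏ/(2×2.900e-10 m) = 1.818e-25 kg·m/s
Particle B: Δp_B = ℏ/(2×4.420e-09 m) = 1.193e-26 kg·m/s

Ratio: Δp_A/Δp_B = 15.24

Since Δp_min ∝ 1/Δx, the particle with smaller position uncertainty (A) has larger momentum uncertainty.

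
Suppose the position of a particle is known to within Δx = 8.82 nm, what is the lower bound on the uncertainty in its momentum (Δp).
5.978 × 10^-27 kg·m/s

Using the Heisenberg uncertainty principle:
ΔxΔp ≥ ℏ/2

The minimum uncertainty in momentum is:
Δp_min = ℏ/(2Δx)
Δp_min = (1.055e-34 J·s) / (2 × 8.820e-09 m)
Δp_min = 5.978e-27 kg·m/s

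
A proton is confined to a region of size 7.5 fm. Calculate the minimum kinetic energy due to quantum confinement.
92.221 keV

Using the uncertainty principle:

1. Position uncertainty: Δx ≈ 7.500e-15 m
2. Minimum momentum uncertainty: Δp = ℏ/(2Δx) = 7.030e-21 kg·m/s
3. Minimum kinetic energy:
   KE = (Δp)²/(2m) = (7.030e-21)²/(2 × 1.673e-27 kg)
   KE = 1.478e-14 J = 92.221 keV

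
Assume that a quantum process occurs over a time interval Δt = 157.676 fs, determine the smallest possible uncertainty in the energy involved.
2.087 meV

Using the energy-time uncertainty principle:
ΔEΔt ≥ ℏ/2

The minimum uncertainty in energy is:
ΔE_min = ℏ/(2Δt)
ΔE_min = (1.055e-34 J·s) / (2 × 1.577e-13 s)
ΔE_min = 3.344e-22 J = 2.087 meV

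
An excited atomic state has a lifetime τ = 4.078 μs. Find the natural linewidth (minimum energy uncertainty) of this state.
80.703 peV

Using the energy-time uncertainty principle:
ΔEΔt ≥ ℏ/2

The lifetime τ represents the time uncertainty Δt.
The natural linewidth (minimum energy uncertainty) is:

ΔE = ℏ/(2τ)
ΔE = (1.055e-34 J·s) / (2 × 4.078e-06 s)
ΔE = 1.293e-29 J = 80.703 peV

This natural linewidth limits the precision of spectroscopic measurements.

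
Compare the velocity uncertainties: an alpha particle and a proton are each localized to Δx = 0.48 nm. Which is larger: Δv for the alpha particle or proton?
The proton has the larger minimum velocity uncertainty, by a ratio of 4.0.

For both particles, Δp_min = ℏ/(2Δx) = 1.099e-25 kg·m/s (same for both).

The velocity uncertainty is Δv = Δp/m:
- alpha particle: Δv = 1.099e-25 / 6.645e-27 = 1.653e+01 m/s = 16.532 m/s
- proton: Δv = 1.099e-25 / 1.673e-27 = 6.568e+01 m/s = 65.676 m/s

Ratio: 6.568e+01 / 1.653e+01 = 4.0

The lighter particle has larger velocity uncertainty because Δv ∝ 1/m.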